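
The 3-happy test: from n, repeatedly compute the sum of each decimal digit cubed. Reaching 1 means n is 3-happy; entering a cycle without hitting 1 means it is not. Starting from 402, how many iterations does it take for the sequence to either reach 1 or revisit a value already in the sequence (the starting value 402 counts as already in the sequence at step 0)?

4

402 → 72
72 → 351
351 → 153
153 → 153  — 153 repeats.
That took 4 steps.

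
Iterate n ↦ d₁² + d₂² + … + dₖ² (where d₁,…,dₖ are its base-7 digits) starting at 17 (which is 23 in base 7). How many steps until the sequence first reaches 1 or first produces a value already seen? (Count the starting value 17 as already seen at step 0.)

17 = (2,3)_7 → 2² + 3² = 4 + 9 = 13
13 = (1,6)_7 → 1² + 6² = 1 + 36 = 37
37 = (5,2)_7 → 5² + 2² = 25 + 4 = 29
29 = (4,1)_7 → 4² + 1² = 16 + 1 = 17  — 17 repeats.
That took 4 steps.

4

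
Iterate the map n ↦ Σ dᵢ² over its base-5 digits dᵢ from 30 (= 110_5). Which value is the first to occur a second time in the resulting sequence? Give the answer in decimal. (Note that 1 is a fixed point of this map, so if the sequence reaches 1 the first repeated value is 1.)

30 = (1,1,0)_5 → 1² + 1² + 0² = 2
2 = (2)_5 → 2² = 4
4 = (4)_5 → 4² = 16
16 = (3,1)_5 → 3² + 1² = 10
10 = (2,0)_5 → 2² + 0² = 4  — 4 already appeared earlier.

4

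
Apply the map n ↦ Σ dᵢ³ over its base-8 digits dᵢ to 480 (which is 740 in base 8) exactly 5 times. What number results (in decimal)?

480 = (7,4,0)_8 → 7³ + 4³ + 0³ = 343 + 64 + 0 = 407
407 = (6,2,7)_8 → 6³ + 2³ + 7³ = 216 + 8 + 343 = 567
567 = (1,0,6,7)_8 → 1³ + 0³ + 6³ + 7³ = 1 + 0 + 216 + 343 = 560
560 = (1,0,6,0)_8 → 1³ + 0³ + 6³ + 0³ = 1 + 0 + 216 + 0 = 217
217 = (3,3,1)_8 → 3³ + 3³ + 1³ = 27 + 27 + 1 = 55

55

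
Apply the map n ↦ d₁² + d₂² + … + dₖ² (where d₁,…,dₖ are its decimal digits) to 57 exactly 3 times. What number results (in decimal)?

61

57 → 5² + 7² = 74
74 → 7² + 4² = 65
65 → 6² + 5² = 61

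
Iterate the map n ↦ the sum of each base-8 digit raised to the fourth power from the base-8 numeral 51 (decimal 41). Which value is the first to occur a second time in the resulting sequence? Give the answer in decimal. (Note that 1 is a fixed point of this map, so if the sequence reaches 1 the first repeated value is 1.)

257

41 = (5,1)_8 → 5⁴ + 1⁴ = 625 + 1 = 626
626 = (1,1,6,2)_8 → 1⁴ + 1⁴ + 6⁴ + 2⁴ = 1 + 1 + 1296 + 16 = 1314
1314 = (2,4,4,2)_8 → 2⁴ + 4⁴ + 4⁴ + 2⁴ = 16 + 256 + 256 + 16 = 544
544 = (1,0,4,0)_8 → 1⁴ + 0⁴ + 4⁴ + 0⁴ = 1 + 0 + 256 + 0 = 257
257 = (4,0,1)_8 → 4⁴ + 0⁴ + 1⁴ = 256 + 0 + 1 = 257  — 257 already appeared earlier.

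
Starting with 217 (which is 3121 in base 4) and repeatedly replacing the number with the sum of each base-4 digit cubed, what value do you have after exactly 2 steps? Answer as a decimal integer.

217 = (3,1,2,1)_4 → 3³ + 1³ + 2³ + 1³ = 37
37 = (2,1,1)_4 → 2³ + 1³ + 1³ = 10

10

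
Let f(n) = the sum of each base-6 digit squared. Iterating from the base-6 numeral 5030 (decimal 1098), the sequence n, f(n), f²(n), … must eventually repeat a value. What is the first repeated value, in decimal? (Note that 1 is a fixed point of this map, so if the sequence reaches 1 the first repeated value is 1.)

1098 = (5,0,3,0)_6 → 5² + 0² + 3² + 0² = 34
34 = (5,4)_6 → 5² + 4² = 41
41 = (1,0,5)_6 → 1² + 0² + 5² = 26
26 = (4,2)_6 → 4² + 2² = 20
20 = (3,2)_6 → 3² + 2² = 13
13 = (2,1)_6 → 2² + 1² = 5
5 = (5)_6 → 5² = 25
25 = (4,1)_6 → 4² + 1² = 17
17 = (2,5)_6 → 2² + 5² = 29
29 = (4,5)_6 → 4² + 5² = 41  — 41 already appeared earlier.

41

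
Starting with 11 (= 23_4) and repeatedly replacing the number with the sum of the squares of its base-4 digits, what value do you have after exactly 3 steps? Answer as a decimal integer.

8

11 = (2,3)_4 → 13
13 = (3,1)_4 → 10
10 = (2,2)_4 → 8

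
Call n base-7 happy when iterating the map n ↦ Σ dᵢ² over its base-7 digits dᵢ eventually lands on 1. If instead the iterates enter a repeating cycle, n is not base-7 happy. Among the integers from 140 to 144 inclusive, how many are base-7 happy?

1

140: 140 → 40 → 50 → 2 → 4 → 16 → 8 → 2  — not base-7 happy
141: 141 → 41 → 61 → 27 → 45 → 45  — not base-7 happy
142: 142 → 44 → 40 → 50 → 2 → 4 → 16 → 8 → 2  — not base-7 happy
143: 143 → 49 → 1  — base-7 happy
144: 144 → 56 → 2 → 4 → 16 → 8 → 2  — not base-7 happy
base-7 happy: 143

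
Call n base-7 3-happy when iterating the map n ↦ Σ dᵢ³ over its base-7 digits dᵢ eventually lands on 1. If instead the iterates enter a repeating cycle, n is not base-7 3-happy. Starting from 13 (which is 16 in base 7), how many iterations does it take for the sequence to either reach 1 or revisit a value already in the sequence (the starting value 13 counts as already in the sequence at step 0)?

3

13 = (1,6)_7 → 1³ + 6³ = 1 + 216 = 217
217 = (4,3,0)_7 → 4³ + 3³ + 0³ = 64 + 27 + 0 = 91
91 = (1,6,0)_7 → 1³ + 6³ + 0³ = 1 + 216 + 0 = 217  — 217 repeats.
That took 3 steps.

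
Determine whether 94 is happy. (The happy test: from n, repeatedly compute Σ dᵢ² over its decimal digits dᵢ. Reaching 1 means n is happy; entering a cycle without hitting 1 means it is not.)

happy

94 → 9² + 4² = 81 + 16 = 97
97 → 9² + 7² = 81 + 49 = 130
130 → 1² + 3² + 0² = 1 + 9 + 0 = 10
10 → 1² + 0² = 1 + 0 = 1  — reached 1.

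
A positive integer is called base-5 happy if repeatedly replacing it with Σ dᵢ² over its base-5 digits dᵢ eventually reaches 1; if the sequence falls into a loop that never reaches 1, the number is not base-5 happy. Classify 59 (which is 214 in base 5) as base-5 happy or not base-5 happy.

not base-5 happy

59 = (2,1,4)_5 → 2² + 1² + 4² = 4 + 1 + 16 = 21
21 = (4,1)_5 → 4² + 1² = 16 + 1 = 17
17 = (3,2)_5 → 3² + 2² = 9 + 4 = 13
13 = (2,3)_5 → 2² + 3² = 4 + 9 = 13  — 13 already seen; the sequence cycles without reaching 1.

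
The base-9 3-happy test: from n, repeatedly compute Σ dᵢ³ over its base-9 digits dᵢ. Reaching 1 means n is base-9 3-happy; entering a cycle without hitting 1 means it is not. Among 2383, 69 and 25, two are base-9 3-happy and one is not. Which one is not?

25

2383: 2383 → 405 → 125 → 577 → 345 → 99 → 9 → 1  — reaches 1 (base-9 3-happy)
69: 69 → 559 → 729 → 1  — reaches 1 (base-9 3-happy)
25: 25 → 351 → 91 → 3 → 27 → 27  — repeats 27 (not base-9 3-happy)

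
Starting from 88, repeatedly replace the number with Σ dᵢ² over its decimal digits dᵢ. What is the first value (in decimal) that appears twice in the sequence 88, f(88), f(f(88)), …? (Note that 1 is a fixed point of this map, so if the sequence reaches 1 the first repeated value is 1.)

16

88 → 128
128 → 69
69 → 117
117 → 51
51 → 26
26 → 40
40 → 16
16 → 37
37 → 58
58 → 89
89 → 145
145 → 42
42 → 20
20 → 4
4 → 16  — 16 already appeared earlier.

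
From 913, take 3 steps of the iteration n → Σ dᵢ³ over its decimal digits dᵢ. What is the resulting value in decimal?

514

913 → 9³ + 1³ + 3³ = 729 + 1 + 27 = 757
757 → 7³ + 5³ + 7³ = 343 + 125 + 343 = 811
811 → 8³ + 1³ + 1³ = 512 + 1 + 1 = 514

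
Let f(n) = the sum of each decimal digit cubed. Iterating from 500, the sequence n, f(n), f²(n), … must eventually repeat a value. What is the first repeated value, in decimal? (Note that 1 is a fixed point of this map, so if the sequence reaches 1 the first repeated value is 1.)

500 → 125
125 → 134
134 → 92
92 → 737
737 → 713
713 → 371
371 → 371  — 371 already appeared earlier.

371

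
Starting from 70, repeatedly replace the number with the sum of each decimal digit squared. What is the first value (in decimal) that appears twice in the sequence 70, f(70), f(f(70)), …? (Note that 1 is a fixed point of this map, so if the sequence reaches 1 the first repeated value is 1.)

1

70 → 7² + 0² = 49 + 0 = 49
49 → 4² + 9² = 16 + 81 = 97
97 → 9² + 7² = 81 + 49 = 130
130 → 1² + 3² + 0² = 1 + 9 + 0 = 10
10 → 1² + 0² = 1 + 0 = 1  — reached the fixed point 1.
1 → 1, so 1 is the first repeated value.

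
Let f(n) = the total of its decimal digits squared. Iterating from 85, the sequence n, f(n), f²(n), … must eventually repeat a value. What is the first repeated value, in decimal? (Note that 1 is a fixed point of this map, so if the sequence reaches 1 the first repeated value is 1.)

85 → 8² + 5² = 89
89 → 8² + 9² = 145
145 → 1² + 4² + 5² = 42
42 → 4² + 2² = 20
20 → 2² + 0² = 4
4 → 4² = 16
16 → 1² + 6² = 37
37 → 3² + 7² = 58
58 → 5² + 8² = 89  — 89 already appeared earlier.

89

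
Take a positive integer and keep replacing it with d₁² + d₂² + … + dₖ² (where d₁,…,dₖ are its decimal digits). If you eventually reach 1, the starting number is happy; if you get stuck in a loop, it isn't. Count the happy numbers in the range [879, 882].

1

879: 879 → 194 → 98 → 145 → 42 → 20 → 4 → 16 → 37 → 58 → 89 → 145  (repeats 145)
880: 880 → 128 → 69 → 117 → 51 → 26 → 40 → 16 → 37 → 58 → 89 → 145 → 42 → 20 → 4 → 16  (repeats 16)
881: 881 → 129 → 86 → 100 → 1  (reaches 1)
882: 882 → 132 → 14 → 17 → 50 → 25 → 29 → 85 → 89 → 145 → 42 → 20 → 4 → 16 → 37 → 58 → 89  (repeats 89)
happy: 881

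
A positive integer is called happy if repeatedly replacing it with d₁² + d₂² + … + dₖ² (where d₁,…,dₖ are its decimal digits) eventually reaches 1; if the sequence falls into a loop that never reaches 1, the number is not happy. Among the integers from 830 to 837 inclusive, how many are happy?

830: 830 → 73 → 58 → 89 → 145 → 42 → 20 → 4 → 16 → 37 → 58  — not happy
831: 831 → 74 → 65 → 61 → 37 → 58 → 89 → 145 → 42 → 20 → 4 → 16 → 37  — not happy
832: 832 → 77 → 98 → 145 → 42 → 20 → 4 → 16 → 37 → 58 → 89 → 145  — not happy
833: 833 → 82 → 68 → 100 → 1  — happy
834: 834 → 89 → 145 → 42 → 20 → 4 → 16 → 37 → 58 → 89  — not happy
835: 835 → 98 → 145 → 42 → 20 → 4 → 16 → 37 → 58 → 89 → 145  — not happy
836: 836 → 109 → 82 → 68 → 100 → 1  — happy
837: 837 → 122 → 9 → 81 → 65 → 61 → 37 → 58 → 89 → 145 → 42 → 20 → 4 → 16 → 37  — not happy
happy: 833, 836

2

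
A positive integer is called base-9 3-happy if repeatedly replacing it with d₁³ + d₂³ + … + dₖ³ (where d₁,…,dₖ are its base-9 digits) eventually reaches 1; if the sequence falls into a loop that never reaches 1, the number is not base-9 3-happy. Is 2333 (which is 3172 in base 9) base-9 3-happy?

base-9 3-happy

2333 = (3,1,7,2)_9 → 3³ + 1³ + 7³ + 2³ = 27 + 1 + 343 + 8 = 379
379 = (4,6,1)_9 → 4³ + 6³ + 1³ = 64 + 216 + 1 = 281
281 = (3,4,2)_9 → 3³ + 4³ + 2³ = 27 + 64 + 8 = 99
99 = (1,2,0)_9 → 1³ + 2³ + 0³ = 1 + 8 + 0 = 9
9 = (1,0)_9 → 1³ + 0³ = 1 + 0 = 1  — reached 1.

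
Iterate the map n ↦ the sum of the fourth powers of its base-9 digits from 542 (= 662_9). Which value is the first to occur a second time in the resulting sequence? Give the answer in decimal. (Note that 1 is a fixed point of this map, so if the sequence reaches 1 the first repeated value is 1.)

722

542 = (6,6,2)_9 → 6⁴ + 6⁴ + 2⁴ = 1296 + 1296 + 16 = 2608
2608 = (3,5,1,7)_9 → 3⁴ + 5⁴ + 1⁴ + 7⁴ = 81 + 625 + 1 + 2401 = 3108
3108 = (4,2,3,3)_9 → 4⁴ + 2⁴ + 3⁴ + 3⁴ = 256 + 16 + 81 + 81 = 434
434 = (5,3,2)_9 → 5⁴ + 3⁴ + 2⁴ = 625 + 81 + 16 = 722
722 = (8,8,2)_9 → 8⁴ + 8⁴ + 2⁴ = 4096 + 4096 + 16 = 8208
8208 = (1,2,2,3,0)_9 → 1⁴ + 2⁴ + 2⁴ + 3⁴ + 0⁴ = 1 + 16 + 16 + 81 + 0 = 114
114 = (1,3,6)_9 → 1⁴ + 3⁴ + 6⁴ = 1 + 81 + 1296 = 1378
1378 = (1,8,0,1)_9 → 1⁴ + 8⁴ + 0⁴ + 1⁴ = 1 + 4096 + 0 + 1 = 4098
4098 = (5,5,5,3)_9 → 5⁴ + 5⁴ + 5⁴ + 3⁴ = 625 + 625 + 625 + 81 = 1956
1956 = (2,6,1,3)_9 → 2⁴ + 6⁴ + 1⁴ + 3⁴ = 16 + 1296 + 1 + 81 = 1394
1394 = (1,8,1,8)_9 → 1⁴ + 8⁴ + 1⁴ + 8⁴ = 1 + 4096 + 1 + 4096 = 8194
8194 = (1,2,2,1,4)_9 → 1⁴ + 2⁴ + 2⁴ + 1⁴ + 4⁴ = 1 + 16 + 16 + 1 + 256 = 290
290 = (3,5,2)_9 → 3⁴ + 5⁴ + 2⁴ = 81 + 625 + 16 = 722  — 722 already appeared earlier.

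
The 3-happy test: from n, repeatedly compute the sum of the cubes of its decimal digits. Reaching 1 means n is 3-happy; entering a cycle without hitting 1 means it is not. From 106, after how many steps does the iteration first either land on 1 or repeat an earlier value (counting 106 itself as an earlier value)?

106 → 217
217 → 352
352 → 160
160 → 217  — 217 repeats.
That took 4 steps.

4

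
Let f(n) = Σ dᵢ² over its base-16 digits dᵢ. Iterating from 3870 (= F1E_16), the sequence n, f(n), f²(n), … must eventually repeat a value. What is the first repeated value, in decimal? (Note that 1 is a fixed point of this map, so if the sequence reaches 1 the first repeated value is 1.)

169

3870 = (15,1,14)_16 → 15² + 1² + 14² = 225 + 1 + 196 = 422
422 = (1,10,6)_16 → 1² + 10² + 6² = 1 + 100 + 36 = 137
137 = (8,9)_16 → 8² + 9² = 64 + 81 = 145
145 = (9,1)_16 → 9² + 1² = 81 + 1 = 82
82 = (5,2)_16 → 5² + 2² = 25 + 4 = 29
29 = (1,13)_16 → 1² + 13² = 1 + 169 = 170
170 = (10,10)_16 → 10² + 10² = 100 + 100 = 200
200 = (12,8)_16 → 12² + 8² = 144 + 64 = 208
208 = (13,0)_16 → 13² + 0² = 169 + 0 = 169
169 = (10,9)_16 → 10² + 9² = 100 + 81 = 181
181 = (11,5)_16 → 11² + 5² = 121 + 25 = 146
146 = (9,2)_16 → 9² + 2² = 81 + 4 = 85
85 = (5,5)_16 → 5² + 5² = 25 + 25 = 50
50 = (3,2)_16 → 3² + 2² = 9 + 4 = 13
13 = (13)_16 → 13² = 169  — 169 already appeared earlier.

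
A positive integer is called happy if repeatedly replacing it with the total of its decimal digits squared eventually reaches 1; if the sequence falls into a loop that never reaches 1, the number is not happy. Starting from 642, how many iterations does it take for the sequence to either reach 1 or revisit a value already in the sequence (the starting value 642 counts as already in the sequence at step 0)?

642 → 56
56 → 61
61 → 37
37 → 58
58 → 89
89 → 145
145 → 42
42 → 20
20 → 4
4 → 16
16 → 37  — 37 repeats.
That took 11 steps.

11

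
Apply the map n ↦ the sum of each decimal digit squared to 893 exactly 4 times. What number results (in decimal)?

893 → 8² + 9² + 3² = 154
154 → 1² + 5² + 4² = 42
42 → 4² + 2² = 20
20 → 2² + 0² = 4

4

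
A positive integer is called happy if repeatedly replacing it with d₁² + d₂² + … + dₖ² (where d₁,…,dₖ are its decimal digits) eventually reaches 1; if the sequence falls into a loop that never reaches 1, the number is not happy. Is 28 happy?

happy

28 → 2² + 8² = 68
68 → 6² + 8² = 100
100 → 1² + 0² + 0² = 1  — reached 1.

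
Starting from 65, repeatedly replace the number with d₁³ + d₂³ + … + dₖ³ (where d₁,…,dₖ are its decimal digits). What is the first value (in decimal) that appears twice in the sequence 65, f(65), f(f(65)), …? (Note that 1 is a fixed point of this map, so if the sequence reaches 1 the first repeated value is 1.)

371

65 → 6³ + 5³ = 216 + 125 = 341
341 → 3³ + 4³ + 1³ = 27 + 64 + 1 = 92
92 → 9³ + 2³ = 729 + 8 = 737
737 → 7³ + 3³ + 7³ = 343 + 27 + 343 = 713
713 → 7³ + 1³ + 3³ = 343 + 1 + 27 = 371
371 → 3³ + 7³ + 1³ = 27 + 343 + 1 = 371  — 371 already appeared earlier.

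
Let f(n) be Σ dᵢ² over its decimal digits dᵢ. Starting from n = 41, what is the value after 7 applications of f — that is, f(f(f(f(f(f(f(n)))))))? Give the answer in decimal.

41 → 4² + 1² = 16 + 1 = 17
17 → 1² + 7² = 1 + 49 = 50
50 → 5² + 0² = 25 + 0 = 25
25 → 2² + 5² = 4 + 25 = 29
29 → 2² + 9² = 4 + 81 = 85
85 → 8² + 5² = 64 + 25 = 89
89 → 8² + 9² = 64 + 81 = 145

145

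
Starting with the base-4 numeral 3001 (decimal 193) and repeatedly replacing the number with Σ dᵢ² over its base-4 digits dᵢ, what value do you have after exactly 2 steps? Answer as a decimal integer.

8

193 = (3,0,0,1)_4 → 3² + 0² + 0² + 1² = 9 + 0 + 0 + 1 = 10
10 = (2,2)_4 → 2² + 2² = 4 + 4 = 8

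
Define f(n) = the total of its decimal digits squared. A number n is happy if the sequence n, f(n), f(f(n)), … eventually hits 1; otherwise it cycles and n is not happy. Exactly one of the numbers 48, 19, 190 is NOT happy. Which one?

48: 48 → 80 → 64 → 52 → 29 → 85 → 89 → 145 → 42 → 20 → 4 → 16 → 37 → 58 → 89  — repeats 89 (not happy)
19: 19 → 82 → 68 → 100 → 1  — reaches 1 (happy)
190: 190 → 82 → 68 → 100 → 1  — reaches 1 (happy)

48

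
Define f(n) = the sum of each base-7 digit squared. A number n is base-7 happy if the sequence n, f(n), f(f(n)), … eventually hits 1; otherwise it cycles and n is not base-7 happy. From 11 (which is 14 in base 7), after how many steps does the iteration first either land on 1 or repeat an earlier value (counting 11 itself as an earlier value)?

5

11 = (1,4)_7 → 1² + 4² = 17
17 = (2,3)_7 → 2² + 3² = 13
13 = (1,6)_7 → 1² + 6² = 37
37 = (5,2)_7 → 5² + 2² = 29
29 = (4,1)_7 → 4² + 1² = 17  — 17 repeats.
That took 5 steps.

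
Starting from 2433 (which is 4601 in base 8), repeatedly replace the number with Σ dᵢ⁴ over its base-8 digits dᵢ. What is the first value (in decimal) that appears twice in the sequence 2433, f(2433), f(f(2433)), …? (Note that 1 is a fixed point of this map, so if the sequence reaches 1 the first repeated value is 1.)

273

2433 = (4,6,0,1)_8 → 4⁴ + 6⁴ + 0⁴ + 1⁴ = 1553
1553 = (3,0,2,1)_8 → 3⁴ + 0⁴ + 2⁴ + 1⁴ = 98
98 = (1,4,2)_8 → 1⁴ + 4⁴ + 2⁴ = 273
273 = (4,2,1)_8 → 4⁴ + 2⁴ + 1⁴ = 273  — 273 already appeared earlier.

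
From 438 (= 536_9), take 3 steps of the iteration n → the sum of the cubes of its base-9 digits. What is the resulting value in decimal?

856

438 = (5,3,6)_9 → 5³ + 3³ + 6³ = 368
368 = (4,4,8)_9 → 4³ + 4³ + 8³ = 640
640 = (7,8,1)_9 → 7³ + 8³ + 1³ = 856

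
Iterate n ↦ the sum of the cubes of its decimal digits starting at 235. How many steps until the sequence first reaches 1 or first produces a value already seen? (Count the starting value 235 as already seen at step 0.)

4

235 → 160
160 → 217
217 → 352
352 → 160  — 160 repeats.
That took 4 steps.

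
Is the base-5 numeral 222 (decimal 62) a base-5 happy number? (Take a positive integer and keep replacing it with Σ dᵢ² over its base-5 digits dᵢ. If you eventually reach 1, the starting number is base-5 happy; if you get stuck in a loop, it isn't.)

not base-5 happy

62 = (2,2,2)_5 → 12
12 = (2,2)_5 → 8
8 = (1,3)_5 → 10
10 = (2,0)_5 → 4
4 = (4)_5 → 16
16 = (3,1)_5 → 10  — 10 already seen; the sequence cycles without reaching 1.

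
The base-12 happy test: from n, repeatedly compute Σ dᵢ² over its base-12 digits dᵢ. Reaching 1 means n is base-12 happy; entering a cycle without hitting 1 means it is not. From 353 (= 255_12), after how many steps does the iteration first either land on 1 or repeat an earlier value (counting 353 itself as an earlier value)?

10

353 = (2,5,5)_12 → 2² + 5² + 5² = 4 + 25 + 25 = 54
54 = (4,6)_12 → 4² + 6² = 16 + 36 = 52
52 = (4,4)_12 → 4² + 4² = 16 + 16 = 32
32 = (2,8)_12 → 2² + 8² = 4 + 64 = 68
68 = (5,8)_12 → 5² + 8² = 25 + 64 = 89
89 = (7,5)_12 → 7² + 5² = 49 + 25 = 74
74 = (6,2)_12 → 6² + 2² = 36 + 4 = 40
40 = (3,4)_12 → 3² + 4² = 9 + 16 = 25
25 = (2,1)_12 → 2² + 1² = 4 + 1 = 5
5 = (5)_12 → 5² = 25  — 25 repeats.
That took 10 steps.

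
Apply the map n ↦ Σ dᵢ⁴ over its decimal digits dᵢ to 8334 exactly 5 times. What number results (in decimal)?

8334 → 8⁴ + 3⁴ + 3⁴ + 4⁴ = 4514
4514 → 4⁴ + 5⁴ + 1⁴ + 4⁴ = 1138
1138 → 1⁴ + 1⁴ + 3⁴ + 8⁴ = 4179
4179 → 4⁴ + 1⁴ + 7⁴ + 9⁴ = 9219
9219 → 9⁴ + 2⁴ + 1⁴ + 9⁴ = 13139

13139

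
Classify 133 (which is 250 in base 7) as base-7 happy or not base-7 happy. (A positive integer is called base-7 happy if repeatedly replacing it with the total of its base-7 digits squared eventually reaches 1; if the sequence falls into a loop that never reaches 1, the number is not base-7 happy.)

not base-7 happy

133 = (2,5,0)_7 → 2² + 5² + 0² = 29
29 = (4,1)_7 → 4² + 1² = 17
17 = (2,3)_7 → 2² + 3² = 13
13 = (1,6)_7 → 1² + 6² = 37
37 = (5,2)_7 → 5² + 2² = 29  — 29 already seen; the sequence cycles without reaching 1.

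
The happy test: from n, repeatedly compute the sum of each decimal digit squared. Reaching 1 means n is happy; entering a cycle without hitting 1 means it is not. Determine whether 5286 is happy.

5286 → 5² + 2² + 8² + 6² = 25 + 4 + 64 + 36 = 129
129 → 1² + 2² + 9² = 1 + 4 + 81 = 86
86 → 8² + 6² = 64 + 36 = 100
100 → 1² + 0² + 0² = 1 + 0 + 0 = 1  — reached 1.

happy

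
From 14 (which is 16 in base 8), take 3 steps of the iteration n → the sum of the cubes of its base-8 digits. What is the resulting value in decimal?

14 = (1,6)_8 → 1³ + 6³ = 217
217 = (3,3,1)_8 → 3³ + 3³ + 1³ = 55
55 = (6,7)_8 → 6³ + 7³ = 559

559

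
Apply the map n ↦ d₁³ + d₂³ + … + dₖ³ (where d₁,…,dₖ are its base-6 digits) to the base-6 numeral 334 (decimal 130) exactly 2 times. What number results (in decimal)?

92

130 = (3,3,4)_6 → 3³ + 3³ + 4³ = 118
118 = (3,1,4)_6 → 3³ + 1³ + 4³ = 92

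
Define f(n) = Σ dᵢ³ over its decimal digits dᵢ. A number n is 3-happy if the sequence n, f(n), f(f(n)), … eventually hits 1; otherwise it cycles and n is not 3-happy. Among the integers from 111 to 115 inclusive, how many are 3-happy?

1

111: 111 → 3 → 27 → 351 → 153 → 153  — not 3-happy
112: 112 → 10 → 1  — 3-happy
113: 113 → 29 → 737 → 713 → 371 → 371  — not 3-happy
114: 114 → 66 → 432 → 99 → 1458 → 702 → 351 → 153 → 153  — not 3-happy
115: 115 → 127 → 352 → 160 → 217 → 352  — not 3-happy
3-happy: 112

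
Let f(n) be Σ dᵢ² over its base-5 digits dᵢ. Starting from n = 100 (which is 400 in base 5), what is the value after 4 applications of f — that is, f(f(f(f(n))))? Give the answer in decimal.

100 = (4,0,0)_5 → 4² + 0² + 0² = 16 + 0 + 0 = 16
16 = (3,1)_5 → 3² + 1² = 9 + 1 = 10
10 = (2,0)_5 → 2² + 0² = 4 + 0 = 4
4 = (4)_5 → 4² = 16

16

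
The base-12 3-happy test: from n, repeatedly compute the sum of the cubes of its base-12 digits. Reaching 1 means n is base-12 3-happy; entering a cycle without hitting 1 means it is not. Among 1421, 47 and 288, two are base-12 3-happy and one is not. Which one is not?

1421: 1421 → 1854 → 1217 → 762 → 368 → 736 → 190 → 1028 → 856 → 1520 → 1728 → 1  — reaches 1 (base-12 3-happy)
47: 47 → 1358 → 862 → 2456 → 638 → 197 → 190 → 1028 → 856 → 1520 → 1728 → 1  — reaches 1 (base-12 3-happy)
288: 288 → 8 → 512 → 755 → 1464 → 1008 → 343 → 415 → 1351 → 1136 → 1855 → 1344 → 793 → 342 → 288  — repeats 288 (not base-12 3-happy)

288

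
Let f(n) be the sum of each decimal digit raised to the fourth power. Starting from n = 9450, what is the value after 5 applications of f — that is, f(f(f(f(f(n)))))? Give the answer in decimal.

9450 → 9⁴ + 4⁴ + 5⁴ + 0⁴ = 6561 + 256 + 625 + 0 = 7442
7442 → 7⁴ + 4⁴ + 4⁴ + 2⁴ = 2401 + 256 + 256 + 16 = 2929
2929 → 2⁴ + 9⁴ + 2⁴ + 9⁴ = 16 + 6561 + 16 + 6561 = 13154
13154 → 1⁴ + 3⁴ + 1⁴ + 5⁴ + 4⁴ = 1 + 81 + 1 + 625 + 256 = 964
964 → 9⁴ + 6⁴ + 4⁴ = 6561 + 1296 + 256 = 8113

8113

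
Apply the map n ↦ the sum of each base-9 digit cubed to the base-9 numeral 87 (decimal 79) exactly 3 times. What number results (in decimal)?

127

79 = (8,7)_9 → 8³ + 7³ = 855
855 = (1,1,5,0)_9 → 1³ + 1³ + 5³ + 0³ = 127
127 = (1,5,1)_9 → 1³ + 5³ + 1³ = 127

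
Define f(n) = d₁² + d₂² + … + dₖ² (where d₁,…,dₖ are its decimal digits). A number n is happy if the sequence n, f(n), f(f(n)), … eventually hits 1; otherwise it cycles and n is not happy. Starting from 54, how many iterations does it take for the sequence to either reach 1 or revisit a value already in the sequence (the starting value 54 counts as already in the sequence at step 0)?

15

54 → 5² + 4² = 41
41 → 4² + 1² = 17
17 → 1² + 7² = 50
50 → 5² + 0² = 25
25 → 2² + 5² = 29
29 → 2² + 9² = 85
85 → 8² + 5² = 89
89 → 8² + 9² = 145
145 → 1² + 4² + 5² = 42
42 → 4² + 2² = 20
20 → 2² + 0² = 4
4 → 4² = 16
16 → 1² + 6² = 37
37 → 3² + 7² = 58
58 → 5² + 8² = 89  — 89 repeats.
That took 15 steps.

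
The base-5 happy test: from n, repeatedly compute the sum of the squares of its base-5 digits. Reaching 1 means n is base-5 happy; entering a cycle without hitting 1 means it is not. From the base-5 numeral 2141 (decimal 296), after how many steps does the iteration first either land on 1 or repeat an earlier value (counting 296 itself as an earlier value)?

6

296 = (2,1,4,1)_5 → 2² + 1² + 4² + 1² = 22
22 = (4,2)_5 → 4² + 2² = 20
20 = (4,0)_5 → 4² + 0² = 16
16 = (3,1)_5 → 3² + 1² = 10
10 = (2,0)_5 → 2² + 0² = 4
4 = (4)_5 → 4² = 16  — 16 repeats.
That took 6 steps.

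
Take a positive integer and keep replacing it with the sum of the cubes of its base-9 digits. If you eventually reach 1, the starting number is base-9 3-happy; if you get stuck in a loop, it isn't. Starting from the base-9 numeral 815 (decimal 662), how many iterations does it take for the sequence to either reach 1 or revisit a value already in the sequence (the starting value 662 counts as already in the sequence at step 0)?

12

662 = (8,1,5)_9 → 8³ + 1³ + 5³ = 512 + 1 + 125 = 638
638 = (7,7,8)_9 → 7³ + 7³ + 8³ = 343 + 343 + 512 = 1198
1198 = (1,5,7,1)_9 → 1³ + 5³ + 7³ + 1³ = 1 + 125 + 343 + 1 = 470
470 = (5,7,2)_9 → 5³ + 7³ + 2³ = 125 + 343 + 8 = 476
476 = (5,7,8)_9 → 5³ + 7³ + 8³ = 125 + 343 + 512 = 980
980 = (1,3,0,8)_9 → 1³ + 3³ + 0³ + 8³ = 1 + 27 + 0 + 512 = 540
540 = (6,6,0)_9 → 6³ + 6³ + 0³ = 216 + 216 + 0 = 432
432 = (5,3,0)_9 → 5³ + 3³ + 0³ = 125 + 27 + 0 = 152
152 = (1,7,8)_9 → 1³ + 7³ + 8³ = 1 + 343 + 512 = 856
856 = (1,1,5,1)_9 → 1³ + 1³ + 5³ + 1³ = 1 + 1 + 125 + 1 = 128
128 = (1,5,2)_9 → 1³ + 5³ + 2³ = 1 + 125 + 8 = 134
134 = (1,5,8)_9 → 1³ + 5³ + 8³ = 1 + 125 + 512 = 638  — 638 repeats.
That took 12 steps.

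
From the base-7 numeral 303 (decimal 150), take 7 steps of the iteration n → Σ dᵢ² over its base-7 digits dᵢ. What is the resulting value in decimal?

150 = (3,0,3)_7 → 3² + 0² + 3² = 18
18 = (2,4)_7 → 2² + 4² = 20
20 = (2,6)_7 → 2² + 6² = 40
40 = (5,5)_7 → 5² + 5² = 50
50 = (1,0,1)_7 → 1² + 0² + 1² = 2
2 = (2)_7 → 2² = 4
4 = (4)_7 → 4² = 16

16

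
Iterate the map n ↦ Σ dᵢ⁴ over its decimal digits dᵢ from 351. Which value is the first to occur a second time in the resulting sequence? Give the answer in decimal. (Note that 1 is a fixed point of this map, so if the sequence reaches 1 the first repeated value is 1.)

13139

351 → 3⁴ + 5⁴ + 1⁴ = 707
707 → 7⁴ + 0⁴ + 7⁴ = 4802
4802 → 4⁴ + 8⁴ + 0⁴ + 2⁴ = 4368
4368 → 4⁴ + 3⁴ + 6⁴ + 8⁴ = 5729
5729 → 5⁴ + 7⁴ + 2⁴ + 9⁴ = 9603
9603 → 9⁴ + 6⁴ + 0⁴ + 3⁴ = 7938
7938 → 7⁴ + 9⁴ + 3⁴ + 8⁴ = 13139
13139 → 1⁴ + 3⁴ + 1⁴ + 3⁴ + 9⁴ = 6725
6725 → 6⁴ + 7⁴ + 2⁴ + 5⁴ = 4338
4338 → 4⁴ + 3⁴ + 3⁴ + 8⁴ = 4514
4514 → 4⁴ + 5⁴ + 1⁴ + 4⁴ = 1138
1138 → 1⁴ + 1⁴ + 3⁴ + 8⁴ = 4179
4179 → 4⁴ + 1⁴ + 7⁴ + 9⁴ = 9219
9219 → 9⁴ + 2⁴ + 1⁴ + 9⁴ = 13139  — 13139 already appeared earlier.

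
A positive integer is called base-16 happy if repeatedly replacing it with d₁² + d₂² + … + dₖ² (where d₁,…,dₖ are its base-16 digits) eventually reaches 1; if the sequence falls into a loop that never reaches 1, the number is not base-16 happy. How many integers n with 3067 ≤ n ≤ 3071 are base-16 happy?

3067: 3067 → 467 → 179 → 130 → 68 → 32 → 4 → 16 → 1  — base-16 happy
3068: 3068 → 490 → 297 → 86 → 61 → 178 → 125 → 218 → 269 → 170 → 200 → 208 → 169 → 181 → 146 → 85 → 50 → 13 → 169  — not base-16 happy
3069: 3069 → 515 → 13 → 169 → 181 → 146 → 85 → 50 → 13  — not base-16 happy
3070: 3070 → 542 → 201 → 225 → 197 → 169 → 181 → 146 → 85 → 50 → 13 → 169  — not base-16 happy
3071: 3071 → 571 → 134 → 100 → 52 → 25 → 82 → 29 → 170 → 200 → 208 → 169 → 181 → 146 → 85 → 50 → 13 → 169  — not base-16 happy
base-16 happy: 3067

1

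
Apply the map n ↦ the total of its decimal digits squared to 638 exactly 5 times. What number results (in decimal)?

638 → 6² + 3² + 8² = 109
109 → 1² + 0² + 9² = 82
82 → 8² + 2² = 68
68 → 6² + 8² = 100
100 → 1² + 0² + 0² = 1

1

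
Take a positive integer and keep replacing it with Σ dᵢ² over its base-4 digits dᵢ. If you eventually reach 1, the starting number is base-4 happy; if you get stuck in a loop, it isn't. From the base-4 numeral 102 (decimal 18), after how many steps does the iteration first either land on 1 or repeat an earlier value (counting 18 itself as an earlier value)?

18 = (1,0,2)_4 → 1² + 0² + 2² = 5
5 = (1,1)_4 → 1² + 1² = 2
2 = (2)_4 → 2² = 4
4 = (1,0)_4 → 1² + 0² = 1  — reached 1.
That took 4 steps.

4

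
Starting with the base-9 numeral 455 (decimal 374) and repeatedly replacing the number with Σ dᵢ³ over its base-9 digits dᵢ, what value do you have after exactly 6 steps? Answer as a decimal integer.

28

374 = (4,5,5)_9 → 314
314 = (3,7,8)_9 → 882
882 = (1,1,8,0)_9 → 514
514 = (6,3,1)_9 → 244
244 = (3,0,1)_9 → 28
28 = (3,1)_9 → 28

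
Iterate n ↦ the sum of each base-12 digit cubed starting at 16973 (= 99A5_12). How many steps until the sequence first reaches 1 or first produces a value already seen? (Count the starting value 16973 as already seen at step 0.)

16973 = (9,9,10,5)_12 → 9³ + 9³ + 10³ + 5³ = 2583
2583 = (1,5,11,3)_12 → 1³ + 5³ + 11³ + 3³ = 1484
1484 = (10,3,8)_12 → 10³ + 3³ + 8³ = 1539
1539 = (10,8,3)_12 → 10³ + 8³ + 3³ = 1539  — 1539 repeats.
That took 4 steps.

4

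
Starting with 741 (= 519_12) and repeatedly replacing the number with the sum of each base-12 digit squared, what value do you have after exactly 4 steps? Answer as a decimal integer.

125

741 = (5,1,9)_12 → 5² + 1² + 9² = 25 + 1 + 81 = 107
107 = (8,11)_12 → 8² + 11² = 64 + 121 = 185
185 = (1,3,5)_12 → 1² + 3² + 5² = 1 + 9 + 25 = 35
35 = (2,11)_12 → 2² + 11² = 4 + 121 = 125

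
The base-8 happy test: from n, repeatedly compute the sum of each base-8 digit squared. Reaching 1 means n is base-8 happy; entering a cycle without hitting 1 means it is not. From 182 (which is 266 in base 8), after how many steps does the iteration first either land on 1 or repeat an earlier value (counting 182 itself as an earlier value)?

4

182 = (2,6,6)_8 → 2² + 6² + 6² = 4 + 36 + 36 = 76
76 = (1,1,4)_8 → 1² + 1² + 4² = 1 + 1 + 16 = 18
18 = (2,2)_8 → 2² + 2² = 4 + 4 = 8
8 = (1,0)_8 → 1² + 0² = 1 + 0 = 1  — reached 1.
That took 4 steps.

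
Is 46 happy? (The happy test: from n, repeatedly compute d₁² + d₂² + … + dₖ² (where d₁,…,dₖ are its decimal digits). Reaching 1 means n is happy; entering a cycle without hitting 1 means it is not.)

not happy

46 → 4² + 6² = 16 + 36 = 52
52 → 5² + 2² = 25 + 4 = 29
29 → 2² + 9² = 4 + 81 = 85
85 → 8² + 5² = 64 + 25 = 89
89 → 8² + 9² = 64 + 81 = 145
145 → 1² + 4² + 5² = 1 + 16 + 25 = 42
42 → 4² + 2² = 16 + 4 = 20
20 → 2² + 0² = 4 + 0 = 4
4 → 4² = 16
16 → 1² + 6² = 1 + 36 = 37
37 → 3² + 7² = 9 + 49 = 58
58 → 5² + 8² = 25 + 64 = 89  — 89 already seen; the sequence cycles without reaching 1.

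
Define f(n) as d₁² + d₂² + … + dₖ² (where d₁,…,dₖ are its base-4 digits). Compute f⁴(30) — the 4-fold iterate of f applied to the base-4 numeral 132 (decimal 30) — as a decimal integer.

8

30 = (1,3,2)_4 → 1² + 3² + 2² = 1 + 9 + 4 = 14
14 = (3,2)_4 → 3² + 2² = 9 + 4 = 13
13 = (3,1)_4 → 3² + 1² = 9 + 1 = 10
10 = (2,2)_4 → 2² + 2² = 4 + 4 = 8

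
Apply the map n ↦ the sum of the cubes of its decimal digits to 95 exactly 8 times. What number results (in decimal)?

95 → 9³ + 5³ = 729 + 125 = 854
854 → 8³ + 5³ + 4³ = 512 + 125 + 64 = 701
701 → 7³ + 0³ + 1³ = 343 + 0 + 1 = 344
344 → 3³ + 4³ + 4³ = 27 + 64 + 64 = 155
155 → 1³ + 5³ + 5³ = 1 + 125 + 125 = 251
251 → 2³ + 5³ + 1³ = 8 + 125 + 1 = 134
134 → 1³ + 3³ + 4³ = 1 + 27 + 64 = 92
92 → 9³ + 2³ = 729 + 8 = 737

737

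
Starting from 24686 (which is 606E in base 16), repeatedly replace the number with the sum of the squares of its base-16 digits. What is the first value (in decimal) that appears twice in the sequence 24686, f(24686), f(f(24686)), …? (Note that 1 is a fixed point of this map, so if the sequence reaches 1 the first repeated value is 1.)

24686 = (6,0,6,14)_16 → 6² + 0² + 6² + 14² = 268
268 = (1,0,12)_16 → 1² + 0² + 12² = 145
145 = (9,1)_16 → 9² + 1² = 82
82 = (5,2)_16 → 5² + 2² = 29
29 = (1,13)_16 → 1² + 13² = 170
170 = (10,10)_16 → 10² + 10² = 200
200 = (12,8)_16 → 12² + 8² = 208
208 = (13,0)_16 → 13² + 0² = 169
169 = (10,9)_16 → 10² + 9² = 181
181 = (11,5)_16 → 11² + 5² = 146
146 = (9,2)_16 → 9² + 2² = 85
85 = (5,5)_16 → 5² + 5² = 50
50 = (3,2)_16 → 3² + 2² = 13
13 = (13)_16 → 13² = 169  — 169 already appeared earlier.

169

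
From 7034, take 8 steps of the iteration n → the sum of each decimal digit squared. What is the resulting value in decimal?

7034 → 7² + 0² + 3² + 4² = 74
74 → 7² + 4² = 65
65 → 6² + 5² = 61
61 → 6² + 1² = 37
37 → 3² + 7² = 58
58 → 5² + 8² = 89
89 → 8² + 9² = 145
145 → 1² + 4² + 5² = 42

42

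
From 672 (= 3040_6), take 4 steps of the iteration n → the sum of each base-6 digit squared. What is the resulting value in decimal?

41

672 = (3,0,4,0)_6 → 3² + 0² + 4² + 0² = 9 + 0 + 16 + 0 = 25
25 = (4,1)_6 → 4² + 1² = 16 + 1 = 17
17 = (2,5)_6 → 2² + 5² = 4 + 25 = 29
29 = (4,5)_6 → 4² + 5² = 16 + 25 = 41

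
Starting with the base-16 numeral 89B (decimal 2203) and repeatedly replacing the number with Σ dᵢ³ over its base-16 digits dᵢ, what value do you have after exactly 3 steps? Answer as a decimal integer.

2203 = (8,9,11)_16 → 8³ + 9³ + 11³ = 2572
2572 = (10,0,12)_16 → 10³ + 0³ + 12³ = 2728
2728 = (10,10,8)_16 → 10³ + 10³ + 8³ = 2512

2512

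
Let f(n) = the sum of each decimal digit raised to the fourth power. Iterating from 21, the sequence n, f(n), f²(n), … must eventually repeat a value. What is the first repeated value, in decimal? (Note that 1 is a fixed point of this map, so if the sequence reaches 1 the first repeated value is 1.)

21 → 2⁴ + 1⁴ = 16 + 1 = 17
17 → 1⁴ + 7⁴ = 1 + 2401 = 2402
2402 → 2⁴ + 4⁴ + 0⁴ + 2⁴ = 16 + 256 + 0 + 16 = 288
288 → 2⁴ + 8⁴ + 8⁴ = 16 + 4096 + 4096 = 8208
8208 → 8⁴ + 2⁴ + 0⁴ + 8⁴ = 4096 + 16 + 0 + 4096 = 8208  — 8208 already appeared earlier.

8208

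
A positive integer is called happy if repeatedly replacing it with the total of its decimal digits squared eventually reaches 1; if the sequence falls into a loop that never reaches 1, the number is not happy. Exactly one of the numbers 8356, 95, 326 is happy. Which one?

326

8356: 8356 → 134 → 26 → 40 → 16 → 37 → 58 → 89 → 145 → 42 → 20 → 4 → 16  — repeats 16 (not happy)
95: 95 → 106 → 37 → 58 → 89 → 145 → 42 → 20 → 4 → 16 → 37  — repeats 37 (not happy)
326: 326 → 49 → 97 → 130 → 10 → 1  — reaches 1 (happy)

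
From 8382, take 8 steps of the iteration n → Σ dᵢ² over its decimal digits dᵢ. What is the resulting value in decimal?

145

8382 → 8² + 3² + 8² + 2² = 64 + 9 + 64 + 4 = 141
141 → 1² + 4² + 1² = 1 + 16 + 1 = 18
18 → 1² + 8² = 1 + 64 = 65
65 → 6² + 5² = 36 + 25 = 61
61 → 6² + 1² = 36 + 1 = 37
37 → 3² + 7² = 9 + 49 = 58
58 → 5² + 8² = 25 + 64 = 89
89 → 8² + 9² = 64 + 81 = 145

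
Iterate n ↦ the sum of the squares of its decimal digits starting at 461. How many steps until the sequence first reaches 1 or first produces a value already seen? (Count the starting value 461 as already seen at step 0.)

14

461 → 53
53 → 34
34 → 25
25 → 29
29 → 85
85 → 89
89 → 145
145 → 42
42 → 20
20 → 4
4 → 16
16 → 37
37 → 58
58 → 89  — 89 repeats.
That took 14 steps.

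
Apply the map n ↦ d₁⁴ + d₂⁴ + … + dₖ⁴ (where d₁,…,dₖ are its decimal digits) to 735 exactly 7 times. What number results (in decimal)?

735 → 7⁴ + 3⁴ + 5⁴ = 3107
3107 → 3⁴ + 1⁴ + 0⁴ + 7⁴ = 2483
2483 → 2⁴ + 4⁴ + 8⁴ + 3⁴ = 4449
4449 → 4⁴ + 4⁴ + 4⁴ + 9⁴ = 7329
7329 → 7⁴ + 3⁴ + 2⁴ + 9⁴ = 9059
9059 → 9⁴ + 0⁴ + 5⁴ + 9⁴ = 13747
13747 → 1⁴ + 3⁴ + 7⁴ + 4⁴ + 7⁴ = 5140

5140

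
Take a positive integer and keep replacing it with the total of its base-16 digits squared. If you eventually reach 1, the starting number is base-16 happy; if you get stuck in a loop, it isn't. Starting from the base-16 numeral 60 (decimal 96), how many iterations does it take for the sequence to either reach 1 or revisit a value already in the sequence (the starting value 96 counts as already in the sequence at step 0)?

7

96 = (6,0)_16 → 6² + 0² = 36
36 = (2,4)_16 → 2² + 4² = 20
20 = (1,4)_16 → 1² + 4² = 17
17 = (1,1)_16 → 1² + 1² = 2
2 = (2)_16 → 2² = 4
4 = (4)_16 → 4² = 16
16 = (1,0)_16 → 1² + 0² = 1  — reached 1.
That took 7 steps.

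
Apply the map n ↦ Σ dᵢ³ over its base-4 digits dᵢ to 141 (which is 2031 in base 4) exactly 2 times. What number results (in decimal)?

9

141 = (2,0,3,1)_4 → 2³ + 0³ + 3³ + 1³ = 8 + 0 + 27 + 1 = 36
36 = (2,1,0)_4 → 2³ + 1³ + 0³ = 8 + 1 + 0 = 9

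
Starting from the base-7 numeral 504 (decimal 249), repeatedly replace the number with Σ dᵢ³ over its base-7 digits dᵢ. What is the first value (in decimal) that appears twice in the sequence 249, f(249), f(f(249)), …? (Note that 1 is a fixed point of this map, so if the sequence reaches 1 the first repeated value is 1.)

9

249 = (5,0,4)_7 → 5³ + 0³ + 4³ = 125 + 0 + 64 = 189
189 = (3,6,0)_7 → 3³ + 6³ + 0³ = 27 + 216 + 0 = 243
243 = (4,6,5)_7 → 4³ + 6³ + 5³ = 64 + 216 + 125 = 405
405 = (1,1,1,6)_7 → 1³ + 1³ + 1³ + 6³ = 1 + 1 + 1 + 216 = 219
219 = (4,3,2)_7 → 4³ + 3³ + 2³ = 64 + 27 + 8 = 99
99 = (2,0,1)_7 → 2³ + 0³ + 1³ = 8 + 0 + 1 = 9
9 = (1,2)_7 → 1³ + 2³ = 1 + 8 = 9  — 9 already appeared earlier.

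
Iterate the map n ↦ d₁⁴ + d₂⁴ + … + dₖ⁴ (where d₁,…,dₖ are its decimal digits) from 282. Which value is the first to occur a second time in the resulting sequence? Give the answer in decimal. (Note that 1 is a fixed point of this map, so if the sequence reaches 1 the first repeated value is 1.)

2178

282 → 2⁴ + 8⁴ + 2⁴ = 4128
4128 → 4⁴ + 1⁴ + 2⁴ + 8⁴ = 4369
4369 → 4⁴ + 3⁴ + 6⁴ + 9⁴ = 8194
8194 → 8⁴ + 1⁴ + 9⁴ + 4⁴ = 10914
10914 → 1⁴ + 0⁴ + 9⁴ + 1⁴ + 4⁴ = 6819
6819 → 6⁴ + 8⁴ + 1⁴ + 9⁴ = 11954
11954 → 1⁴ + 1⁴ + 9⁴ + 5⁴ + 4⁴ = 7444
7444 → 7⁴ + 4⁴ + 4⁴ + 4⁴ = 3169
3169 → 3⁴ + 1⁴ + 6⁴ + 9⁴ = 7939
7939 → 7⁴ + 9⁴ + 3⁴ + 9⁴ = 15604
15604 → 1⁴ + 5⁴ + 6⁴ + 0⁴ + 4⁴ = 2178
2178 → 2⁴ + 1⁴ + 7⁴ + 8⁴ = 6514
6514 → 6⁴ + 5⁴ + 1⁴ + 4⁴ = 2178  — 2178 already appeared earlier.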